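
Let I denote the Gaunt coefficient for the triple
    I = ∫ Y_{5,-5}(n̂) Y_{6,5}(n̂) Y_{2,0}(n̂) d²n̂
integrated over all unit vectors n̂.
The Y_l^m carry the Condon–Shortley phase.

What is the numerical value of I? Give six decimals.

0.000000

L=13 odd ⇒ parity kills the (l;000) factor ⇒ I = 0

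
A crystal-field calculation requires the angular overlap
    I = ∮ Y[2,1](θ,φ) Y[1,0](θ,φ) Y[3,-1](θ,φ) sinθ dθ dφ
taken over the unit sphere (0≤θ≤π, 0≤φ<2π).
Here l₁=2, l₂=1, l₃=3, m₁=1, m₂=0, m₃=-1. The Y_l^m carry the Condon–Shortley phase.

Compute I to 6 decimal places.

-0.233597

m-sum 0 ✓  L=6 even ✓  1≤3≤3 ✓
Π(2lᵢ+1) = 5×3×7 = 105
triangle coeff Δ(2,1,3) = 1/105
Σ_t [0,0]: t=0:+1/4 = 1/4
(3j)²=3/35 [(2 1 3; 0 0 0)], sign=-1
Σ_t [0,0]: t=0:+1/6 = 1/6
(3j)²=8/105 [(2 1 3; 1 0 -1)], sign=+1
⇒ 4πI² = 24/35
I = (-1)√(24/35/(4π)) = -0.23359668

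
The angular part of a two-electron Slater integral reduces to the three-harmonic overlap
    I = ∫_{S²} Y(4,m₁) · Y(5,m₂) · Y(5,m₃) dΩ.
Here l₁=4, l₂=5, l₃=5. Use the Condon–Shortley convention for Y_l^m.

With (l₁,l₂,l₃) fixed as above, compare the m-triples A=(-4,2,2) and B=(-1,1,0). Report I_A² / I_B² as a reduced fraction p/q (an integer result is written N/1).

35/3

Same 4,5,5: normalisation and zero-m 3j drop out of the ratio.
A: Δ: 4! 4! 6! / 15! → 1/3153150; sum: t=4:+1/20736 = 1/20736; 3j²(4 5 5; -4 2 2) = Δ·Π!·Σ² = 35/1287  (sign -1)
B: Δ: 4! 4! 6! / 15! → 1/3153150; sum: t=1:−1/17280 t=2:+1/1152 t=3:−1/864 t=4:+1/6912 = -7/34560; 3j²(4 5 5; -1 1 0) = Δ·Π!·Σ² = 1/429  (sign +1)
I_A²/I_B² = (35/1287)/(1/429) = 35/3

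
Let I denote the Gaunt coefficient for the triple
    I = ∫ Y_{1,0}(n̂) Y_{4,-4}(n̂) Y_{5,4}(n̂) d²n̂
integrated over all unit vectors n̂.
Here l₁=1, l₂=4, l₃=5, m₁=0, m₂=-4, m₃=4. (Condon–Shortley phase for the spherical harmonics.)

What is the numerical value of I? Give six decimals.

Rules hold: Σm=0, L=10 even, 3≤5≤5.
N = 3·9·11 = 297
Δ = 0!·2!·8!/11! = 1/495
Racah Σ t=0..0: t=0:+1/576 = 1/576
⇒ 3j(1 4 5; 0 0 0)² = 5/99, sgn -1
Racah Σ t=0..0: t=0:+1/40320 = 1/40320
⇒ 3j(1 4 5; 0 -4 4)² = 1/55, sgn -1
4πI² = N·(3j₀)²·(3jₘ)² = 3/11
I = +1·√(0.272727/4π) = 0.14731920

0.147319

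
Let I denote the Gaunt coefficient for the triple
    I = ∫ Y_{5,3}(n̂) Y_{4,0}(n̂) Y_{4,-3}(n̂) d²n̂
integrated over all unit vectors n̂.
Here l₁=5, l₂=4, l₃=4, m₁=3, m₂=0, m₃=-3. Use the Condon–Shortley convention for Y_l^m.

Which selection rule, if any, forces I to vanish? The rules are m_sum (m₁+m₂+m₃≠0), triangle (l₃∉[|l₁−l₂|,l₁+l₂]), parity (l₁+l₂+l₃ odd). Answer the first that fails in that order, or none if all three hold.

parity

azimuthal sum: 3 + 0 − 3 = 0  ✓
1 ≤ 4 ≤ 9 (triangle on l)  ✓
L = 5 + 4 + 4 = 13 (odd)  ✗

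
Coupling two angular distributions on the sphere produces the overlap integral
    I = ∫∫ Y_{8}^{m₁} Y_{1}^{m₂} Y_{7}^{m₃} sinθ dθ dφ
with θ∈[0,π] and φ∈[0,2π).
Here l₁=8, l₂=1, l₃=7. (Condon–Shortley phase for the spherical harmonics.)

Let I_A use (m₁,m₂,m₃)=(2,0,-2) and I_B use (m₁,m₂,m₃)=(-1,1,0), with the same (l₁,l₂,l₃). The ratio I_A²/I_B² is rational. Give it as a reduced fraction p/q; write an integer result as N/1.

Shared (l₁,l₂,l₃)=(8,1,7): N and (l;000)² cancel in I_A²/I_B².
A: Δ = 2!·14!·0!/17! = 1/2040; Racah Σ t=1..1: t=1:−1/43545600 = -1/43545600; ⇒ 3j(8 1 7; 2 0 -2)² = 1/34, sgn +1
B: Δ = 2!·14!·0!/17! = 1/2040; Racah Σ t=2..2: t=2:+1/50803200 = 1/50803200; ⇒ 3j(8 1 7; -1 1 0)² = 3/170, sgn -1
I_A²/I_B² = (1/34)/(3/170) = 5/3

5/3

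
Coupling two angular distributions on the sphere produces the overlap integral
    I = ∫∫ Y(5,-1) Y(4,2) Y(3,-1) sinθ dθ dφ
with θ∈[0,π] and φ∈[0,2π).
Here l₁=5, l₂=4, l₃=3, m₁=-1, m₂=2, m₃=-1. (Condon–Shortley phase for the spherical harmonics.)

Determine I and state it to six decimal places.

0.106335

Checks pass: Σm=0; 12 even; l₃=3∈[1,9].
(2·5+1)(2·4+1)(2·3+1) = 693
Δ: 6! 4! 2! / 13! → 1/180180
sum: t=2:+1/576 t=3:−1/144 t=4:+1/576 = -1/288
3j²(5 4 3; 0 0 0) = Δ·Π!·Σ² = 20/1001  (sign +1)
sum: t=4:+1/384 t=5:−1/720 t=6:+1/34560 = 43/34560
3j²(5 4 3; -1 2 -1) = Δ·Π!·Σ² = 1849/180180  (sign +1)
combine: 4πI² = 693·20/1001·1849/180180 = 1849/13013
take √, sign +1: I = 0.10633465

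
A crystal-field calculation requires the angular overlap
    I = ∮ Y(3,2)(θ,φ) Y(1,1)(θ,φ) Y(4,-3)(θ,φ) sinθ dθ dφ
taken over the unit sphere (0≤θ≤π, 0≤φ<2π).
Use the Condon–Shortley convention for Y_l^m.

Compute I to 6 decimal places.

Rules hold: Σm=0, L=8 even, 2≤4≤4.
N = 7·3·9 = 189
Δ = 0!·6!·2!/9! = 1/252
Racah Σ t=0..0: t=0:+1/36 = 1/36
⇒ 3j(3 1 4; 0 0 0)² = 4/63, sgn +1
Racah Σ t=0..0: t=0:+1/240 = 1/240
⇒ 3j(3 1 4; 2 1 -3)² = 1/12, sgn -1
4πI² = N·(3j₀)²·(3jₘ)² = 1/1
I = -1·√(1/4π) = -0.28209479

-0.282095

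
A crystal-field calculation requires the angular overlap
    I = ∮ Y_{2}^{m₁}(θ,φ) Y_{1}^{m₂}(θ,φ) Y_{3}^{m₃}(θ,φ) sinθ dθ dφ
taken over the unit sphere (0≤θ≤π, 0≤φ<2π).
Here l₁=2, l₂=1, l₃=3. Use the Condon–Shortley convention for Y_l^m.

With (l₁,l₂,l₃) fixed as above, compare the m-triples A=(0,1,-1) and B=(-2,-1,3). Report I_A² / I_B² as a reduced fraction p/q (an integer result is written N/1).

2/5

Shared (l₁,l₂,l₃)=(2,1,3): N and (l;000)² cancel in I_A²/I_B².
A: Δ = 0!·4!·2!/7! = 1/105; Racah Σ t=0..0: t=0:+1/8 = 1/8; ⇒ 3j(2 1 3; 0 1 -1)² = 2/35, sgn +1
B: Δ = 0!·4!·2!/7! = 1/105; Racah Σ t=0..0: t=0:+1/48 = 1/48; ⇒ 3j(2 1 3; -2 -1 3)² = 1/7, sgn +1
I_A²/I_B² = (2/35)/(1/7) = 2/5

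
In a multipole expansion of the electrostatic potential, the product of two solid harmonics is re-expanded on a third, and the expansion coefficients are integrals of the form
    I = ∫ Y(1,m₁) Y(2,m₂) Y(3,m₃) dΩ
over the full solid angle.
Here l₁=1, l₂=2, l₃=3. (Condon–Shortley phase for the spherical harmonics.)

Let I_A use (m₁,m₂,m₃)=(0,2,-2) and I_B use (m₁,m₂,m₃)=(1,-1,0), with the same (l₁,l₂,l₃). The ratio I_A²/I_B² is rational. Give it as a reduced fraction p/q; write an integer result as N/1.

Shared (l₁,l₂,l₃)=(1,2,3): N and (l;000)² cancel in I_A²/I_B².
A: Δ = 0!·2!·4!/7! = 1/105; Racah Σ t=0..0: t=0:+1/24 = 1/24; ⇒ 3j(1 2 3; 0 2 -2)² = 1/21, sgn -1
B: Δ = 0!·2!·4!/7! = 1/105; Racah Σ t=0..0: t=0:+1/12 = 1/12; ⇒ 3j(1 2 3; 1 -1 0)² = 1/35, sgn -1
I_A²/I_B² = (1/21)/(1/35) = 5/3

5/3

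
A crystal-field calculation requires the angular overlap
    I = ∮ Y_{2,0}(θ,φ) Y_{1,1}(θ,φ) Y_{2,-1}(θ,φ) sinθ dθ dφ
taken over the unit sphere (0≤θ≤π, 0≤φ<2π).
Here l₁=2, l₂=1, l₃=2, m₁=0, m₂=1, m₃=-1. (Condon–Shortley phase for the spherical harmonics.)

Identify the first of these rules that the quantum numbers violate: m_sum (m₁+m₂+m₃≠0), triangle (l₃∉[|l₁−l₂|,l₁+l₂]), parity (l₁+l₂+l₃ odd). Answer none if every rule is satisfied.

parity

Σmᵢ = 0  ✓
l₃∈[|l₁−l₂|,l₁+l₂]=[1,3], have l₃=2  ✓
Σlᵢ = 5 ⇒ odd  ✗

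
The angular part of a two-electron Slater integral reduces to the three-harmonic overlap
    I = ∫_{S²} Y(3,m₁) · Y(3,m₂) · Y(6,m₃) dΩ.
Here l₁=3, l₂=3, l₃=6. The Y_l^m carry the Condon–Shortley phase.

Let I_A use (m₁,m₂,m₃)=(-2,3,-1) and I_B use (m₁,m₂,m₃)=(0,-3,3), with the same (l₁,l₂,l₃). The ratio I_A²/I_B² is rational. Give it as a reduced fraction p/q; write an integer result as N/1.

1/12

Same 3,3,6: normalisation and zero-m 3j drop out of the ratio.
A: Δ: 0! 6! 6! / 13! → 1/12012; sum: t=0:+1/86400 = 1/86400; 3j²(3 3 6; -2 3 -1) = Δ·Π!·Σ² = 1/1716  (sign -1)
B: Δ: 0! 6! 6! / 13! → 1/12012; sum: t=0:+1/25920 = 1/25920; 3j²(3 3 6; 0 -3 3) = Δ·Π!·Σ² = 1/143  (sign -1)
I_A²/I_B² = (1/1716)/(1/143) = 1/12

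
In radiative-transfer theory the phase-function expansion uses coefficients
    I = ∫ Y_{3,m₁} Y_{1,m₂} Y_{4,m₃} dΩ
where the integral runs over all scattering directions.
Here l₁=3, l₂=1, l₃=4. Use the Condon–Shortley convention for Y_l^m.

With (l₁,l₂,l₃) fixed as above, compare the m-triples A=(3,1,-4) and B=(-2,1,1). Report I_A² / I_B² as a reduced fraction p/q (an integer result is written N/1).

Same 3,1,4: normalisation and zero-m 3j drop out of the ratio.
A: Δ: 0! 6! 2! / 9! → 1/252; sum: t=0:+1/1440 = 1/1440; 3j²(3 1 4; 3 1 -4) = Δ·Π!·Σ² = 1/9  (sign +1)
B: Δ: 0! 6! 2! / 9! → 1/252; sum: t=0:+1/240 = 1/240; 3j²(3 1 4; -2 1 1) = Δ·Π!·Σ² = 1/84  (sign -1)
I_A²/I_B² = (1/9)/(1/84) = 28/3

28/3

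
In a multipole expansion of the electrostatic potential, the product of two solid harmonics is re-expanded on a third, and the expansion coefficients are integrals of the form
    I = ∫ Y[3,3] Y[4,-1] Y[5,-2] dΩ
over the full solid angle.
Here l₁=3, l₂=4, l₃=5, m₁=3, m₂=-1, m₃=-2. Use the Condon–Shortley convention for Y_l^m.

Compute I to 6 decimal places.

-0.179179

Checks pass: Σm=0; 12 even; l₃=5∈[1,7].
(2·3+1)(2·4+1)(2·5+1) = 693
Δ: 2! 4! 6! / 13! → 1/180180
sum: t=0:+1/576 t=1:−1/144 t=2:+1/576 = -1/288
3j²(3 4 5; 0 0 0) = Δ·Π!·Σ² = 20/1001  (sign +1)
sum: t=0:+1/1728 = 1/1728
3j²(3 4 5; 3 -1 -2) = Δ·Π!·Σ² = 25/858  (sign -1)
combine: 4πI² = 693·20/1001·25/858 = 750/1859
take √, sign -1: I = -0.17917854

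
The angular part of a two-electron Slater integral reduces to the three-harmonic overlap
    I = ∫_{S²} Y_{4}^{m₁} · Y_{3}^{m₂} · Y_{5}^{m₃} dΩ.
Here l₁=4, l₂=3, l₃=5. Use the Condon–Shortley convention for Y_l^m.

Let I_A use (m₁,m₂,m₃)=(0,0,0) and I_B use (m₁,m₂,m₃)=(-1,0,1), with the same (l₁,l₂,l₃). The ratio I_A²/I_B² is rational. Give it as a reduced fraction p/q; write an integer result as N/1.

Shared (l₁,l₂,l₃)=(4,3,5): N and (l;000)² cancel in I_A²/I_B².
A: Δ = 2!·6!·4!/13! = 1/180180; Racah Σ t=0..2: t=0:+1/576 t=1:−1/144 t=2:+1/576 = -1/288; ⇒ 3j(4 3 5; 0 0 0)² = 20/1001, sgn +1
B: Δ = 2!·6!·4!/13! = 1/180180; Racah Σ t=0..2: t=0:+1/1440 t=1:−1/192 t=2:+1/432 = -19/8640; ⇒ 3j(4 3 5; -1 0 1)² = 361/30030, sgn -1
I_A²/I_B² = (20/1001)/(361/30030) = 600/361

600/361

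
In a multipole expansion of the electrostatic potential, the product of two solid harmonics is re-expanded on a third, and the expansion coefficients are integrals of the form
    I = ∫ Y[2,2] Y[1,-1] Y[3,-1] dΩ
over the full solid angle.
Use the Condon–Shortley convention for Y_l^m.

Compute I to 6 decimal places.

Checks pass: Σm=0; 6 even; l₃=3∈[1,3].
(2·2+1)(2·1+1)(2·3+1) = 105
Δ: 0! 4! 2! / 7! → 1/105
sum: t=0:+1/4 = 1/4
3j²(2 1 3; 0 0 0) = Δ·Π!·Σ² = 3/35  (sign -1)
sum: t=0:+1/48 = 1/48
3j²(2 1 3; 2 -1 -1) = Δ·Π!·Σ² = 1/105  (sign +1)
combine: 4πI² = 105·3/35·1/105 = 3/35
take √, sign -1: I = -0.08258890

-0.082589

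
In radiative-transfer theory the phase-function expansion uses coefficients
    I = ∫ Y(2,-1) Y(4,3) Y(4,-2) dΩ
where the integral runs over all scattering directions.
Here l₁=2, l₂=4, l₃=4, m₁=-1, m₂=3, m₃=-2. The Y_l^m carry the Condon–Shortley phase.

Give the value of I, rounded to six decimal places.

m-sum 0 ✓  L=10 even ✓  2≤4≤6 ✓
Π(2lᵢ+1) = 5×9×9 = 405
triangle coeff Δ(2,4,4) = 1/13860
Σ_t [0,2]: t=0:+1/192 t=1:−1/36 t=2:+1/192 = -5/288
(3j)²=20/693 [(2 4 4; 0 0 0)], sign=-1
Σ_t [1,2]: t=1:−1/1440 t=2:+1/240 = 1/288
(3j)²=5/132 [(2 4 4; -1 3 -2)], sign=+1
⇒ 4πI² = 375/847
I = (-1)√(375/847/(4π)) = -0.18770204

-0.187702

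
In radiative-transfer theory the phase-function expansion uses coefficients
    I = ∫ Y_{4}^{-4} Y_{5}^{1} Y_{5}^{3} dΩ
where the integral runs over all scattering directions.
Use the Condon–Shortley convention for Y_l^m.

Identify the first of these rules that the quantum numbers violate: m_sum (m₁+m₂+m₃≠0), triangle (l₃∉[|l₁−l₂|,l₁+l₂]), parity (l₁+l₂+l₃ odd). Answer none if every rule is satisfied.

none

m₁+m₂+m₃ = -4 + 1 + 3 = 0  ✓
triangle: |4−5|=1 ≤ l₃=5 ≤ 4+5=9  ✓
parity: l₁+l₂+l₃ = 14 is even  ✓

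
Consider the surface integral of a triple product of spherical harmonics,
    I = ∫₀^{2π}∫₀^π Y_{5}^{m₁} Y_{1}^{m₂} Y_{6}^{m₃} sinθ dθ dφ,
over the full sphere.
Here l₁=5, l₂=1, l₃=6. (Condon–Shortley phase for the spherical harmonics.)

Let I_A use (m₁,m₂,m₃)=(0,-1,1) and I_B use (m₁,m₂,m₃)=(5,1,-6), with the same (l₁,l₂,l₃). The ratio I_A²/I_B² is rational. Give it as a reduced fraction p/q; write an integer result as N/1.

l's match ⇒ only the (l;m) 3-j factors differ between A and B.
A: triangle coeff Δ(5,1,6) = 1/858; Σ_t [0,0]: t=0:+1/28800 = 1/28800; (3j)²=7/286 [(5 1 6; 0 -1 1)], sign=-1
B: triangle coeff Δ(5,1,6) = 1/858; Σ_t [0,0]: t=0:+1/7257600 = 1/7257600; (3j)²=1/13 [(5 1 6; 5 1 -6)], sign=+1
I_A²/I_B² = (7/286)/(1/13) = 7/22

7/22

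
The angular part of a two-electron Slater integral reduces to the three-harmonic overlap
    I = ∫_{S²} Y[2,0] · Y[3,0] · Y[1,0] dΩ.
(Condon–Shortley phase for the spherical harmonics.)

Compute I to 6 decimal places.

m-sum 0 ✓  L=6 even ✓  1≤1≤5 ✓
Π(2lᵢ+1) = 5×7×3 = 105
triangle coeff Δ(2,3,1) = 1/105
Σ_t [2,2]: t=2:+1/4 = 1/4
(3j)²=3/35 [(2 3 1; 0 0 0)], sign=-1
(m-triple is (0,0,0) — same symbol as above.)
⇒ 4πI² = 27/35
I = (+1)√(27/35/(4π)) = 0.24776670

0.247767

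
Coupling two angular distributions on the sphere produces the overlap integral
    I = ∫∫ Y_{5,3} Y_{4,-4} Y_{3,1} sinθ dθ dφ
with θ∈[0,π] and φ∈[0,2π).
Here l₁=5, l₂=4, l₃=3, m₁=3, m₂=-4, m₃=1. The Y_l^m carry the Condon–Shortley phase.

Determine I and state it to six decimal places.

Checks pass: Σm=0; 12 even; l₃=3∈[1,9].
(2·5+1)(2·4+1)(2·3+1) = 693
Δ: 6! 4! 2! / 13! → 1/180180
sum: t=2:+1/576 t=3:−1/144 t=4:+1/576 = -1/288
3j²(5 4 3; 0 0 0) = Δ·Π!·Σ² = 20/1001  (sign +1)
sum: t=0:+1/5760 = 1/5760
3j²(5 4 3; 3 -4 1) = Δ·Π!·Σ² = 56/2145  (sign +1)
combine: 4πI² = 693·20/1001·56/2145 = 672/1859
take √, sign +1: I = 0.16960553

0.169606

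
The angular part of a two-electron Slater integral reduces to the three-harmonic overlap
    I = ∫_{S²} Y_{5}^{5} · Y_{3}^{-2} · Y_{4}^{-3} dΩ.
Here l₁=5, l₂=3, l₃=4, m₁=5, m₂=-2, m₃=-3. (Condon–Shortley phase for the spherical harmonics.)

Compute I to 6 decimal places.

-0.212007

Rules hold: Σm=0, L=12 even, 2≤4≤8.
N = 11·7·9 = 693
Δ = 4!·6!·2!/13! = 1/180180
Racah Σ t=1..3: t=1:−1/576 t=2:+1/144 t=3:−1/576 = 1/288
⇒ 3j(5 3 4; 0 0 0)² = 20/1001, sgn +1
Racah Σ t=0..0: t=0:+1/17280 = 1/17280
⇒ 3j(5 3 4; 5 -2 -3)² = 35/858, sgn -1
4πI² = N·(3j₀)²·(3jₘ)² = 1050/1859
I = -1·√(0.56482/4π) = -0.21200691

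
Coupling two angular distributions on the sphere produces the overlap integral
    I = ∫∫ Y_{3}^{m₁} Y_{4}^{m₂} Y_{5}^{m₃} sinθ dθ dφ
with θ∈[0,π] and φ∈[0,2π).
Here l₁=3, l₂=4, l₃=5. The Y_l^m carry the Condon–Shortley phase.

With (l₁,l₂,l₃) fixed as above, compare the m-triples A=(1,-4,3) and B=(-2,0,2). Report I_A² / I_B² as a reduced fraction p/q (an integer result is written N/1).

Same 3,4,5: normalisation and zero-m 3j drop out of the ratio.
A: Δ: 2! 4! 6! / 13! → 1/180180; sum: t=0:+1/5760 = 1/5760; 3j²(3 4 5; 1 -4 3) = Δ·Π!·Σ² = 56/2145  (sign +1)
B: Δ: 2! 4! 6! / 13! → 1/180180; sum: t=1:−1/864 t=2:+1/576 = 1/1728; 3j²(3 4 5; -2 0 2) = Δ·Π!·Σ² = 5/1287  (sign -1)
I_A²/I_B² = (56/2145)/(5/1287) = 168/25

168/25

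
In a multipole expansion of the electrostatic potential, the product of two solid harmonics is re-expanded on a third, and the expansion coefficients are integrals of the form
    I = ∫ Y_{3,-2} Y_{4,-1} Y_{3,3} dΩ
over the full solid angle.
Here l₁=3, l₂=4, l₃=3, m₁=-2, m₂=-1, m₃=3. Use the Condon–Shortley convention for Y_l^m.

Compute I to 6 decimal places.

Rules hold: Σm=0, L=10 even, 1≤3≤7.
N = 7·9·7 = 441
Δ = 4!·2!·4!/11! = 1/34650
Racah Σ t=1..3: t=1:−1/72 t=2:+1/16 t=3:−1/72 = 5/144
⇒ 3j(3 4 3; 0 0 0)² = 2/77, sgn -1
Racah Σ t=3..3: t=3:−1/288 = -1/288
⇒ 3j(3 4 3; -2 -1 3)² = 5/231, sgn -1
4πI² = N·(3j₀)²·(3jₘ)² = 30/121
I = +1·√(0.247934/4π) = 0.14046335

0.140463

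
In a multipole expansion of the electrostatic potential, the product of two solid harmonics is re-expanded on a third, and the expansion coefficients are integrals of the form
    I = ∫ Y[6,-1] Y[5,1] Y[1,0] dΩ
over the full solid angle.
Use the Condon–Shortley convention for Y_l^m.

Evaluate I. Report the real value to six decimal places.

Rules hold: Σm=0, L=12 even, 1≤1≤11.
N = 13·11·3 = 429
Δ = 10!·2!·0!/13! = 1/858
Racah Σ t=5..5: t=5:−1/14400 = -1/14400
⇒ 3j(6 5 1; 0 0 0)² = 6/143, sgn +1
Racah Σ t=6..6: t=6:+1/17280 = 1/17280
⇒ 3j(6 5 1; -1 1 0)² = 35/858, sgn -1
4πI² = N·(3j₀)²·(3jₘ)² = 105/143
I = -1·√(0.734266/4π) = -0.24172507

-0.241725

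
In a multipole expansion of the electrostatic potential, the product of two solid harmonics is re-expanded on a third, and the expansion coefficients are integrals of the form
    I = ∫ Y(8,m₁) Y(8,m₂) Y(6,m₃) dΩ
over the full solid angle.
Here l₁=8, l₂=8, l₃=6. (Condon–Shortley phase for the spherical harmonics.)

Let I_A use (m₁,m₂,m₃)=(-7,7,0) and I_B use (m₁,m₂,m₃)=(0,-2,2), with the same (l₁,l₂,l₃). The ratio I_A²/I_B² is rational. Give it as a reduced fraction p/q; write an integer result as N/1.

169/48

l's match ⇒ only the (l;m) 3-j factors differ between A and B.
A: triangle coeff Δ(8,8,6) = 1/13742520792; Σ_t [9,10]: t=9:−1/188116992000 t=10:+1/52254720000 = 13/940584960000; (3j)²=2197/178296 [(8 8 6; -7 7 0)], sign=+1
B: triangle coeff Δ(8,8,6) = 1/13742520792; Σ_t [2,6]: t=2:+1/2786918400 t=3:−1/130636800 t=4:+1/39813120 t=5:−1/62208000 t=6:+1/597196800 = 143/41803776000; (3j)²=26/7429 [(8 8 6; 0 -2 2)], sign=+1
I_A²/I_B² = (2197/178296)/(26/7429) = 169/48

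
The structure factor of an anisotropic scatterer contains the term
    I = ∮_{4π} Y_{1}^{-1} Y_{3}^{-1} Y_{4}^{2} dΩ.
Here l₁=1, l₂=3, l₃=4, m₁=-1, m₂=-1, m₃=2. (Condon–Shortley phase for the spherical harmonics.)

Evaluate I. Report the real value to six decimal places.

m-sum 0 ✓  L=8 even ✓  2≤4≤4 ✓
Π(2lᵢ+1) = 3×7×9 = 189
triangle coeff Δ(1,3,4) = 1/252
Σ_t [0,0]: t=0:+1/36 = 1/36
(3j)²=4/63 [(1 3 4; 0 0 0)], sign=+1
Σ_t [0,0]: t=0:+1/96 = 1/96
(3j)²=5/84 [(1 3 4; -1 -1 2)], sign=+1
⇒ 4πI² = 5/7
I = (+1)√(5/7/(4π)) = 0.23841361

0.238414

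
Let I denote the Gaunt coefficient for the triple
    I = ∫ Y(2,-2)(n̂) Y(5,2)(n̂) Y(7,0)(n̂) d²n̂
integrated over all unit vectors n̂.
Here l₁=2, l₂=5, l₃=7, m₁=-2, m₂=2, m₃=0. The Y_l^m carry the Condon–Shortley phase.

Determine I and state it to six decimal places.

0.067042

Rules hold: Σm=0, L=14 even, 3≤7≤7.
N = 5·11·15 = 825
Δ = 0!·4!·10!/15! = 1/15015
Racah Σ t=0..0: t=0:+1/57600 = 1/57600
⇒ 3j(2 5 7; 0 0 0)² = 21/715, sgn -1
Racah Σ t=0..0: t=0:+1/725760 = 1/725760
⇒ 3j(2 5 7; -2 2 0)² = 1/429, sgn -1
4πI² = N·(3j₀)²·(3jₘ)² = 105/1859
I = +1·√(0.056482/4π) = 0.06704247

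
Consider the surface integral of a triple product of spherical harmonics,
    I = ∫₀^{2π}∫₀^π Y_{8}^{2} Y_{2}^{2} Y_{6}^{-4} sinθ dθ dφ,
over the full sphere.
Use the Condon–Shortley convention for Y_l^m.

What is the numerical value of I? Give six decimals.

0.032867

Rules hold: Σm=0, L=16 even, 6≤6≤10.
N = 17·5·13 = 1105
Δ = 4!·12!·0!/17! = 1/30940
Racah Σ t=2..2: t=2:+1/2073600 = 1/2073600
⇒ 3j(8 2 6; 0 0 0)² = 28/1105, sgn +1
Racah Σ t=4..4: t=4:+1/174182400 = 1/174182400
⇒ 3j(8 2 6; 2 2 -4)² = 3/6188, sgn +1
4πI² = N·(3j₀)²·(3jₘ)² = 3/221
I = +1·√(0.0135747/4π) = 0.03286696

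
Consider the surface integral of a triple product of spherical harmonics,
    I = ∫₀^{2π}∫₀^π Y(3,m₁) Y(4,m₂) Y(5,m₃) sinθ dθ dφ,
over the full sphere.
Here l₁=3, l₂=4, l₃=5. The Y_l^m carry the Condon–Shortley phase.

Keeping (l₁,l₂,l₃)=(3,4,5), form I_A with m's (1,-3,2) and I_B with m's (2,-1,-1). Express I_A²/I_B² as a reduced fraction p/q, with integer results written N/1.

4802/3125

l's match ⇒ only the (l;m) 3-j factors differ between A and B.
A: triangle coeff Δ(3,4,5) = 1/180180; Σ_t [0,1]: t=0:+1/960 t=1:−1/4320 = 7/8640; (3j)²=343/12870 [(3 4 5; 1 -3 2)], sign=-1
B: triangle coeff Δ(3,4,5) = 1/180180; Σ_t [0,1]: t=0:+1/432 t=1:−1/1152 = 5/3456; (3j)²=625/36036 [(3 4 5; 2 -1 -1)], sign=+1
I_A²/I_B² = (343/12870)/(625/36036) = 4802/3125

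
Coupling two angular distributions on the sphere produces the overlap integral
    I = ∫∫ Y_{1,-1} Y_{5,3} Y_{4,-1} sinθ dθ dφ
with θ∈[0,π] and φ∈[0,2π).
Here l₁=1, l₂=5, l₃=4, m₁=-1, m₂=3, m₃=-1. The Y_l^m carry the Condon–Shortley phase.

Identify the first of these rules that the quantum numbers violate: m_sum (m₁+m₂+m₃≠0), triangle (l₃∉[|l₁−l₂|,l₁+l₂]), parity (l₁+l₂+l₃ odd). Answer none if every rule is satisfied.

Σmᵢ = 1  ✗
l₃∈[|l₁−l₂|,l₁+l₂]=[4,6], have l₃=4
Σlᵢ = 10 ⇒ even

m_sum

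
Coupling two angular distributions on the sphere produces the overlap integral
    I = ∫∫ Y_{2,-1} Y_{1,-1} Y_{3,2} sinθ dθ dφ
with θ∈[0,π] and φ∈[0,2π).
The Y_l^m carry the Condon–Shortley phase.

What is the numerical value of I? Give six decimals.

Checks pass: Σm=0; 6 even; l₃=3∈[1,3].
(2·2+1)(2·1+1)(2·3+1) = 105
Δ: 0! 4! 2! / 7! → 1/105
sum: t=0:+1/4 = 1/4
3j²(2 1 3; 0 0 0) = Δ·Π!·Σ² = 3/35  (sign -1)
sum: t=0:+1/12 = 1/12
3j²(2 1 3; -1 -1 2) = Δ·Π!·Σ² = 2/21  (sign -1)
combine: 4πI² = 105·3/35·2/21 = 6/7
take √, sign +1: I = 0.26116903

0.261169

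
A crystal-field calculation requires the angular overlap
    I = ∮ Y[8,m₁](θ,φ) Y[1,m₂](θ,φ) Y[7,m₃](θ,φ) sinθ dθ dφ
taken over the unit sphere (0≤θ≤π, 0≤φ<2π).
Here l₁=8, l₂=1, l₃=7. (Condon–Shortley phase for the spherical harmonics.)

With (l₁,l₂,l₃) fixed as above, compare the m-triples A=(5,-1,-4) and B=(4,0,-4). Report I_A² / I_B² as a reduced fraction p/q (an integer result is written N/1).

13/8

l's match ⇒ only the (l;m) 3-j factors differ between A and B.
A: triangle coeff Δ(8,1,7) = 1/2040; Σ_t [0,0]: t=0:+1/479001600 = 1/479001600; (3j)²=13/340 [(8 1 7; 5 -1 -4)], sign=-1
B: triangle coeff Δ(8,1,7) = 1/2040; Σ_t [1,1]: t=1:−1/239500800 = -1/239500800; (3j)²=2/85 [(8 1 7; 4 0 -4)], sign=+1
I_A²/I_B² = (13/340)/(2/85) = 13/8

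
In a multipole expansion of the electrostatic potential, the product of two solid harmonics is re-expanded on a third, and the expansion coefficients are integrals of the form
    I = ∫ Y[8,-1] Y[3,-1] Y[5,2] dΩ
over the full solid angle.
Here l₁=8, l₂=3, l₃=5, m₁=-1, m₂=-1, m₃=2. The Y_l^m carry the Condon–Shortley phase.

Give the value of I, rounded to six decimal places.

-0.149027

Rules hold: Σm=0, L=16 even, 5≤5≤11.
N = 17·7·11 = 1309
Δ = 6!·10!·0!/17! = 1/136136
Racah Σ t=3..3: t=3:−1/518400 = -1/518400
⇒ 3j(8 3 5; 0 0 0)² = 56/2431, sgn +1
Racah Σ t=2..2: t=2:+1/1451520 = 1/1451520
⇒ 3j(8 3 5; -1 -1 2)² = 45/4862, sgn -1
4πI² = N·(3j₀)²·(3jₘ)² = 8820/31603
I = -1·√(0.279087/4π) = -0.14902708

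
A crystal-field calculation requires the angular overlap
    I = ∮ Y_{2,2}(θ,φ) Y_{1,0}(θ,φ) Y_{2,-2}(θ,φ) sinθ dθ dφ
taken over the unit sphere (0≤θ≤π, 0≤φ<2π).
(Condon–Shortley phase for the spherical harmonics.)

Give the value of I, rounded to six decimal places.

0.000000

l₁+l₂+l₃=5 is odd: 3j(l;000)=0 ⇒ I=0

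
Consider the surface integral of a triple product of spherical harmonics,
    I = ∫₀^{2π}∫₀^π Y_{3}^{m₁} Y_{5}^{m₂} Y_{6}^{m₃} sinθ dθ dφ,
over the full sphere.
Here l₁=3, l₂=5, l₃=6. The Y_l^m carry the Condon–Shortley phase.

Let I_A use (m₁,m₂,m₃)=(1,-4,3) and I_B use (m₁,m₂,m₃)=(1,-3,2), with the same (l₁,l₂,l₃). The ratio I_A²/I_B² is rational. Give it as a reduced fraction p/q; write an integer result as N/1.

l's match ⇒ only the (l;m) 3-j factors differ between A and B.
A: triangle coeff Δ(3,5,6) = 1/675675; Σ_t [0,1]: t=0:+1/40320 t=1:−1/241920 = 1/48384; (3j)²=24/1001 [(3 5 6; 1 -4 3)], sign=-1
B: triangle coeff Δ(3,5,6) = 1/675675; Σ_t [0,2]: t=0:+1/11520 t=1:−1/30240 t=2:+1/1935360 = 1/18432; (3j)²=7/429 [(3 5 6; 1 -3 2)], sign=+1
I_A²/I_B² = (24/1001)/(7/429) = 72/49

72/49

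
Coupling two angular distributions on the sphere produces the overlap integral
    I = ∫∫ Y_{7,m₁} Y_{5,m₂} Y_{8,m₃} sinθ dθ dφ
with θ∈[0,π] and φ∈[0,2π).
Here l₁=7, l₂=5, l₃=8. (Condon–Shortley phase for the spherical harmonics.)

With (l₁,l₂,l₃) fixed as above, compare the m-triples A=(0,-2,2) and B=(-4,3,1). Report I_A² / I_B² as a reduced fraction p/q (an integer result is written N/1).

Shared (l₁,l₂,l₃)=(7,5,8): N and (l;000)² cancel in I_A²/I_B².
A: Δ = 4!·10!·6!/21! = 1/814773960; Racah Σ t=0..3: t=0:+1/26127360 t=1:−1/4976640 t=2:+1/6912000 t=3:−1/74649600 = -41/1306368000; ⇒ 3j(7 5 8; 0 -2 2)² = 1681/692835, sgn -1
B: Δ = 4!·10!·6!/21! = 1/814773960; Racah Σ t=2..4: t=2:+1/1045094400 t=3:−1/58060800 t=4:+1/34836480 = 13/1045094400; ⇒ 3j(7 5 8; -4 3 1)² = 13/1938, sgn -1
I_A²/I_B² = (1681/692835)/(13/1938) = 3362/9295

3362/9295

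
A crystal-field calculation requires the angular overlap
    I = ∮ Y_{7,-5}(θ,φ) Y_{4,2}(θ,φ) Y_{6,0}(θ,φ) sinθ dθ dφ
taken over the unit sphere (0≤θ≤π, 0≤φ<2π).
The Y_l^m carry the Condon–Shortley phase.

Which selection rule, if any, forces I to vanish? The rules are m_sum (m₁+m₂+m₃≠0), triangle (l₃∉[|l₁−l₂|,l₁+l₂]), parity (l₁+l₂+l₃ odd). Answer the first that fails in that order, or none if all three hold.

m_sum

m₁+m₂+m₃ = -5 + 2 + 0 = -3  ✗
triangle: |7−4|=3 ≤ l₃=6 ≤ 7+4=11
parity: l₁+l₂+l₃ = 17 is odd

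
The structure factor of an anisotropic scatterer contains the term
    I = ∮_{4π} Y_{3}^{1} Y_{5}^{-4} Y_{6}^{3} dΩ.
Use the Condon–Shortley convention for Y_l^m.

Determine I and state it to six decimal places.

0.176531

Rules hold: Σm=0, L=14 even, 2≤6≤8.
N = 7·11·13 = 1001
Δ = 2!·4!·8!/15! = 1/675675
Racah Σ t=0..2: t=0:+1/8640 t=1:−1/2304 t=2:+1/8640 = -7/34560
⇒ 3j(3 5 6; 0 0 0)² = 7/429, sgn -1
Racah Σ t=0..1: t=0:+1/40320 t=1:−1/241920 = 1/48384
⇒ 3j(3 5 6; 1 -4 3)² = 24/1001, sgn -1
4πI² = N·(3j₀)²·(3jₘ)² = 56/143
I = +1·√(0.391608/4π) = 0.17653103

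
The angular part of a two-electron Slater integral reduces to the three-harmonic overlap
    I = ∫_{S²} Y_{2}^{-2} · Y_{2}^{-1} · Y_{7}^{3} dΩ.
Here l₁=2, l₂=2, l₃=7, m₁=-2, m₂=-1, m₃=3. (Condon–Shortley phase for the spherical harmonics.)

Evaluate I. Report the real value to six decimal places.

l₃=7 ∉ [0,4] — triangle fails ⇒ I = 0

0.000000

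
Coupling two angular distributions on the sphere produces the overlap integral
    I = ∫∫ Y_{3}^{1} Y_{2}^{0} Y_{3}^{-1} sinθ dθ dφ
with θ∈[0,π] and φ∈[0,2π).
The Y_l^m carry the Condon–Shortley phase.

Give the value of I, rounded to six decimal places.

-0.126157

Rules hold: Σm=0, L=8 even, 1≤3≤5.
N = 7·5·7 = 245
Δ = 2!·4!·2!/9! = 1/3780
Racah Σ t=0..2: t=0:+1/24 t=1:−1/4 t=2:+1/24 = -1/6
⇒ 3j(3 2 3; 0 0 0)² = 4/105, sgn +1
Racah Σ t=0..2: t=0:+1/16 t=1:−1/6 t=2:+1/96 = -3/32
⇒ 3j(3 2 3; 1 0 -1)² = 3/140, sgn -1
4πI² = N·(3j₀)²·(3jₘ)² = 1/5
I = -1·√(0.2/4π) = -0.12615663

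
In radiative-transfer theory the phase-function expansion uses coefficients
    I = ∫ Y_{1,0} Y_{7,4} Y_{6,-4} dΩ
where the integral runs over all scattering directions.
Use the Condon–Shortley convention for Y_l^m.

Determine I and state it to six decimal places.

0.201000

Checks pass: Σm=0; 14 even; l₃=6∈[6,8].
(2·1+1)(2·7+1)(2·6+1) = 585
Δ: 2! 0! 12! / 15! → 1/1365
sum: t=1:−1/518400 = -1/518400
3j²(1 7 6; 0 0 0) = Δ·Π!·Σ² = 7/195  (sign -1)
sum: t=1:−1/7257600 = -1/7257600
3j²(1 7 6; 0 4 -4) = Δ·Π!·Σ² = 11/455  (sign -1)
combine: 4πI² = 585·7/195·11/455 = 33/65
take √, sign +1: I = 0.20099968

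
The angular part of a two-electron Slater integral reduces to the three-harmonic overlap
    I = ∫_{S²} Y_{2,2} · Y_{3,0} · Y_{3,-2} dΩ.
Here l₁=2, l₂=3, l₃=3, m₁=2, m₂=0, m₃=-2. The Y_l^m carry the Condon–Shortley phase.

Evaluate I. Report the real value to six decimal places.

Rules hold: Σm=0, L=8 even, 1≤3≤5.
N = 5·7·7 = 245
Δ = 2!·2!·4!/9! = 1/3780
Racah Σ t=0..2: t=0:+1/24 t=1:−1/4 t=2:+1/24 = -1/6
⇒ 3j(2 3 3; 0 0 0)² = 4/105, sgn +1
Racah Σ t=0..0: t=0:+1/24 = 1/24
⇒ 3j(2 3 3; 2 0 -2)² = 1/21, sgn -1
4πI² = N·(3j₀)²·(3jₘ)² = 4/9
I = -1·√(0.444444/4π) = -0.18806319

-0.188063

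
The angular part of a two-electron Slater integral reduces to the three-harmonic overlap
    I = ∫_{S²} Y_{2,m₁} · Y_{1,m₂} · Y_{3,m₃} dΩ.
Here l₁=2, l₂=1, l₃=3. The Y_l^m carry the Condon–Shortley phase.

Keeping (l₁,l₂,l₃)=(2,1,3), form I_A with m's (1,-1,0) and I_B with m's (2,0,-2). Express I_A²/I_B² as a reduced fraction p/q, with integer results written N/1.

l's match ⇒ only the (l;m) 3-j factors differ between A and B.
A: triangle coeff Δ(2,1,3) = 1/105; Σ_t [0,0]: t=0:+1/12 = 1/12; (3j)²=1/35 [(2 1 3; 1 -1 0)], sign=-1
B: triangle coeff Δ(2,1,3) = 1/105; Σ_t [0,0]: t=0:+1/24 = 1/24; (3j)²=1/21 [(2 1 3; 2 0 -2)], sign=-1
I_A²/I_B² = (1/35)/(1/21) = 3/5

3/5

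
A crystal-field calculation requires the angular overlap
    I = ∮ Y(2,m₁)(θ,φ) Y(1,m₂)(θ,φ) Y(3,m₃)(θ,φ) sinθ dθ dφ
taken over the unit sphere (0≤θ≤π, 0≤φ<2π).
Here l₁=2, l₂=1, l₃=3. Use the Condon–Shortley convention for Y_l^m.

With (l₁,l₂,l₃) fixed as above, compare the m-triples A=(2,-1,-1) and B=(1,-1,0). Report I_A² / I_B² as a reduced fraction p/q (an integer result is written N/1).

1/3

Same 2,1,3: normalisation and zero-m 3j drop out of the ratio.
A: Δ: 0! 4! 2! / 7! → 1/105; sum: t=0:+1/48 = 1/48; 3j²(2 1 3; 2 -1 -1) = Δ·Π!·Σ² = 1/105  (sign +1)
B: Δ: 0! 4! 2! / 7! → 1/105; sum: t=0:+1/12 = 1/12; 3j²(2 1 3; 1 -1 0) = Δ·Π!·Σ² = 1/35  (sign -1)
I_A²/I_B² = (1/105)/(1/35) = 1/3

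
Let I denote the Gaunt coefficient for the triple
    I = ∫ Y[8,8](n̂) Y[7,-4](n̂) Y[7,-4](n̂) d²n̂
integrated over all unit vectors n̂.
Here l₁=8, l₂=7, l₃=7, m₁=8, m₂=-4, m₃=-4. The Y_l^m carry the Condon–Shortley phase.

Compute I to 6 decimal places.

0.170783

Checks pass: Σm=0; 22 even; l₃=7∈[1,15].
(2·8+1)(2·7+1)(2·7+1) = 3825
Δ: 8! 8! 6! / 23! → 1/22086194130
sum: t=1:−1/18289152000 t=2:+1/248832000 t=3:−1/24883200 t=4:+1/11943936 t=5:−1/24883200 t=6:+1/248832000 t=7:−1/18289152000 = 11/975421440
3j²(8 7 7; 0 0 0) = Δ·Π!·Σ² = 1750/289731  (sign -1)
sum: t=0:+1/58525286400 = 1/58525286400
3j²(8 7 7; 8 -4 -4) = Δ·Π!·Σ² = 825/52003  (sign -1)
combine: 4πI² = 3825·1750/289731·825/52003 = 15468750/42204149
take √, sign +1: I = 0.17078318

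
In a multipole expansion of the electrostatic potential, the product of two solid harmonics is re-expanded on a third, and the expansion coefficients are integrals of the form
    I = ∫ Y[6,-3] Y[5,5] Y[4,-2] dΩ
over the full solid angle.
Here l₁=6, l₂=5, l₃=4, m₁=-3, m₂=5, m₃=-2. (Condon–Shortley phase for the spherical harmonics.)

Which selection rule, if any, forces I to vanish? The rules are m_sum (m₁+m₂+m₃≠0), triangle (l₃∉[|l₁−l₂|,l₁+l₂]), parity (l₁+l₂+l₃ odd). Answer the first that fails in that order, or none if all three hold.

azimuthal sum: -3 + 5 − 2 = 0  ✓
1 ≤ 4 ≤ 11 (triangle on l)  ✓
L = 6 + 5 + 4 = 15 (odd)  ✗

parity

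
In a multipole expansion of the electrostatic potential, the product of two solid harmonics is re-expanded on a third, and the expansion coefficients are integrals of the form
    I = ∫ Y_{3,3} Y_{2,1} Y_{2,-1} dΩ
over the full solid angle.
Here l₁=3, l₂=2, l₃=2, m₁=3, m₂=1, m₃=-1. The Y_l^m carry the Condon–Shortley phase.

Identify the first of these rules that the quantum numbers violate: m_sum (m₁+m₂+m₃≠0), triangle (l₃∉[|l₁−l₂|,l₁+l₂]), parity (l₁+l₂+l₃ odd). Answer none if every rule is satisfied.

m₁+m₂+m₃ = 3 + 1 − 1 = 3  ✗
triangle: |3−2|=1 ≤ l₃=2 ≤ 3+2=5
parity: l₁+l₂+l₃ = 7 is odd

m_sum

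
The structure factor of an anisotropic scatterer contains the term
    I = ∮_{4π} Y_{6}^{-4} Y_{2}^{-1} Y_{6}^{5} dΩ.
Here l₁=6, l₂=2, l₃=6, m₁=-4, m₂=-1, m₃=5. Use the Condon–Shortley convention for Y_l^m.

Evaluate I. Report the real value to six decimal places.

m-sum 0 ✓  L=14 even ✓  4≤6≤8 ✓
Π(2lᵢ+1) = 13×5×13 = 845
triangle coeff Δ(6,2,6) = 1/90090
Σ_t [0,2]: t=0:+1/69120 t=1:−1/14400 t=2:+1/69120 = -7/172800
(3j)²=14/715 [(6 2 6; 0 0 0)], sign=-1
Σ_t [0,1]: t=0:+1/7257600 t=1:−1/725760 = -1/806400
(3j)²=27/910 [(6 2 6; -4 -1 5)], sign=+1
⇒ 4πI² = 27/55
I = (-1)√(27/55/(4π)) = -0.19764945

-0.197649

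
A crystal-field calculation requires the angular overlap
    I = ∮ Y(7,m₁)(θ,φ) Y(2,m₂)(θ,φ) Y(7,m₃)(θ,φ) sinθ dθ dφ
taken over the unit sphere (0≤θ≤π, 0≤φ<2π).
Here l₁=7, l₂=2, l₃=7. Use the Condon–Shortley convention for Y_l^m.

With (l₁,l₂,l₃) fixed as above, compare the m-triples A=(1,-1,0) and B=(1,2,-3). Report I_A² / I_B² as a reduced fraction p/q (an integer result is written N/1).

Shared (l₁,l₂,l₃)=(7,2,7): N and (l;000)² cancel in I_A²/I_B².
A: Δ = 2!·12!·2!/17! = 1/185640; Racah Σ t=0..1: t=0:+1/1036800 t=1:−1/1209600 = 1/7257600; ⇒ 3j(7 2 7; 1 -1 0)² = 1/2210, sgn -1
B: Δ = 2!·12!·2!/17! = 1/185640; Racah Σ t=2..2: t=2:+1/3870720 = 1/3870720; ⇒ 3j(7 2 7; 1 2 -3)² = 135/6188, sgn +1
I_A²/I_B² = (1/2210)/(135/6188) = 14/675

14/675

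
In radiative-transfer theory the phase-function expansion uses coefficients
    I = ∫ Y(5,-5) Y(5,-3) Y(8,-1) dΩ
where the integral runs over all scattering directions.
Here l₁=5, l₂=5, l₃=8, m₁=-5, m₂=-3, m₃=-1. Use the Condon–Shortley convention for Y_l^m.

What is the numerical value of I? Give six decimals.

m-sum = -5 − 3 − 1 = -9 ≠ 0 ⇒ I = 0

0.000000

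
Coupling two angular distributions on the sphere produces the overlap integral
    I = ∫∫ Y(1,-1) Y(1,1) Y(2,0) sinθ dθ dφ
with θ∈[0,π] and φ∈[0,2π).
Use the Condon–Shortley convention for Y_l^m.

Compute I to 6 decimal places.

0.126157

m-sum 0 ✓  L=4 even ✓  0≤2≤2 ✓
Π(2lᵢ+1) = 3×3×5 = 45
triangle coeff Δ(1,1,2) = 1/30
Σ_t [0,0]: t=0:+1/1 = 1/1
(3j)²=2/15 [(1 1 2; 0 0 0)], sign=+1
Σ_t [0,0]: t=0:+1/4 = 1/4
(3j)²=1/30 [(1 1 2; -1 1 0)], sign=+1
⇒ 4πI² = 1/5
I = (+1)√(1/5/(4π)) = 0.12615663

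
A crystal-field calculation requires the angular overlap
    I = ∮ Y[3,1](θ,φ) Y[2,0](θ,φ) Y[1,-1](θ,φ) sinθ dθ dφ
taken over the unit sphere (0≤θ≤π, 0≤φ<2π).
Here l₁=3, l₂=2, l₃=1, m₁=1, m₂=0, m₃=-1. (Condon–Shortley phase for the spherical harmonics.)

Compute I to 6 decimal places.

Checks pass: Σm=0; 6 even; l₃=1∈[1,5].
(2·3+1)(2·2+1)(2·1+1) = 105
Δ: 4! 2! 0! / 7! → 1/105
sum: t=2:+1/4 = 1/4
3j²(3 2 1; 0 0 0) = Δ·Π!·Σ² = 3/35  (sign -1)
sum: t=2:+1/8 = 1/8
3j²(3 2 1; 1 0 -1) = Δ·Π!·Σ² = 2/35  (sign +1)
combine: 4πI² = 105·3/35·2/35 = 18/35
take √, sign -1: I = -0.20230066

-0.202301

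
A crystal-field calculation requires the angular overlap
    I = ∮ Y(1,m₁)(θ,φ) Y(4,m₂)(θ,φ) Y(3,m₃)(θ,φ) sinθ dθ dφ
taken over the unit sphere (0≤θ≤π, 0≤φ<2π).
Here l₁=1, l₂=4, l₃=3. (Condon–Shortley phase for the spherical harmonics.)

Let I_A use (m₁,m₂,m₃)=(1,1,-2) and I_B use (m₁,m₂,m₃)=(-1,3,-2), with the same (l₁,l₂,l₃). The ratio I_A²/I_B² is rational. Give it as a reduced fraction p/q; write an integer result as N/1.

1/7

Same 1,4,3: normalisation and zero-m 3j drop out of the ratio.
A: Δ: 2! 0! 6! / 9! → 1/252; sum: t=0:+1/240 = 1/240; 3j²(1 4 3; 1 1 -2) = Δ·Π!·Σ² = 1/84  (sign -1)
B: Δ: 2! 0! 6! / 9! → 1/252; sum: t=2:+1/240 = 1/240; 3j²(1 4 3; -1 3 -2) = Δ·Π!·Σ² = 1/12  (sign -1)
I_A²/I_B² = (1/84)/(1/12) = 1/7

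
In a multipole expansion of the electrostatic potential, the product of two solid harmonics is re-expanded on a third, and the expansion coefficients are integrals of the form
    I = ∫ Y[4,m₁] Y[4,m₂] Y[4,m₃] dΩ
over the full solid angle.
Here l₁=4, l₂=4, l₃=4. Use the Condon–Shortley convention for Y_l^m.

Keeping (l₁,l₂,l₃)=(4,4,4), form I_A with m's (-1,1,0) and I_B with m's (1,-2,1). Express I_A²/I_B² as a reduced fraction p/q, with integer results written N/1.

Same 4,4,4: normalisation and zero-m 3j drop out of the ratio.
A: Δ: 4! 4! 4! / 13! → 1/450450; sum: t=1:−1/3456 t=2:+1/144 t=3:−1/96 t=4:+1/864 = -1/384; 3j²(4 4 4; -1 1 0) = Δ·Π!·Σ² = 9/2002  (sign -1)
B: Δ: 4! 4! 4! / 13! → 1/450450; sum: t=0:+1/576 t=1:−1/144 t=2:+1/576 = -1/288; 3j²(4 4 4; 1 -2 1) = Δ·Π!·Σ² = 20/1001  (sign +1)
I_A²/I_B² = (9/2002)/(20/1001) = 9/40

9/40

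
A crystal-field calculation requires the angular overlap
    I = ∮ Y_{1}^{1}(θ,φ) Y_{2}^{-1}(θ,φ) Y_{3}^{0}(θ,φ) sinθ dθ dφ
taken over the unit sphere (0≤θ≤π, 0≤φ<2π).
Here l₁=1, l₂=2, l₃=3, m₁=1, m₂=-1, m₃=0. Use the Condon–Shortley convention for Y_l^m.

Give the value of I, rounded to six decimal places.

Checks pass: Σm=0; 6 even; l₃=3∈[1,3].
(2·1+1)(2·2+1)(2·3+1) = 105
Δ: 0! 2! 4! / 7! → 1/105
sum: t=0:+1/4 = 1/4
3j²(1 2 3; 0 0 0) = Δ·Π!·Σ² = 3/35  (sign -1)
sum: t=0:+1/12 = 1/12
3j²(1 2 3; 1 -1 0) = Δ·Π!·Σ² = 1/35  (sign -1)
combine: 4πI² = 105·3/35·1/35 = 9/35
take √, sign +1: I = 0.14304817

0.143048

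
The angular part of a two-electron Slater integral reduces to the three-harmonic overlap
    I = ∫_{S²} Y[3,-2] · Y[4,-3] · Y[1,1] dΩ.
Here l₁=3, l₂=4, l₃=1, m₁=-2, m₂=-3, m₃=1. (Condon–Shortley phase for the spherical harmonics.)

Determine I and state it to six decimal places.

0.000000

-2 − 3 + 1 = -4 ≠ 0: azimuthal integral kills it; I = 0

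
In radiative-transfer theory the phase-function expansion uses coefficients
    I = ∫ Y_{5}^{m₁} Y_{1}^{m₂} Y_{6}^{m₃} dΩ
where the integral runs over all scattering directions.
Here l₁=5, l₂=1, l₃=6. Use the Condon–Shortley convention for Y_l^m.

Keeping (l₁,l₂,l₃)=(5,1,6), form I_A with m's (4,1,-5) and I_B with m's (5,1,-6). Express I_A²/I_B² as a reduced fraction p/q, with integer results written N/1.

l's match ⇒ only the (l;m) 3-j factors differ between A and B.
A: triangle coeff Δ(5,1,6) = 1/858; Σ_t [0,0]: t=0:+1/725760 = 1/725760; (3j)²=5/78 [(5 1 6; 4 1 -5)], sign=-1
B: triangle coeff Δ(5,1,6) = 1/858; Σ_t [0,0]: t=0:+1/7257600 = 1/7257600; (3j)²=1/13 [(5 1 6; 5 1 -6)], sign=+1
I_A²/I_B² = (5/78)/(1/13) = 5/6

5/6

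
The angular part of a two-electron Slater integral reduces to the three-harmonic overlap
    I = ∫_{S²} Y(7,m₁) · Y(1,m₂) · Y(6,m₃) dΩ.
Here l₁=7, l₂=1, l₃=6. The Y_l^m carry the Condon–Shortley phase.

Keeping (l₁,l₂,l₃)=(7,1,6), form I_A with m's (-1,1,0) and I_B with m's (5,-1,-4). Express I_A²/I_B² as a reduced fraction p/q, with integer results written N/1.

14/33

l's match ⇒ only the (l;m) 3-j factors differ between A and B.
A: triangle coeff Δ(7,1,6) = 1/1365; Σ_t [2,2]: t=2:+1/1036800 = 1/1036800; (3j)²=4/195 [(7 1 6; -1 1 0)], sign=+1
B: triangle coeff Δ(7,1,6) = 1/1365; Σ_t [0,0]: t=0:+1/14515200 = 1/14515200; (3j)²=22/455 [(7 1 6; 5 -1 -4)], sign=+1
I_A²/I_B² = (4/195)/(22/455) = 14/33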